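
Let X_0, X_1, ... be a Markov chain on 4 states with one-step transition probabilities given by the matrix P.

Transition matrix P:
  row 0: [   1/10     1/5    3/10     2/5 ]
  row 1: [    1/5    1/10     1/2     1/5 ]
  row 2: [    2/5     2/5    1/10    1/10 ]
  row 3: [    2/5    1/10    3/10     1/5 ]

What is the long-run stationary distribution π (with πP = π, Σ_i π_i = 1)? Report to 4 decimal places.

Balance equations π_j = Σ_i π_i·P[i][j]:
  π_0 = 1/10·π_0 + 1/5·π_1 + 2/5·π_2 + 2/5·π_3
  π_1 = 1/5·π_0 + 1/10·π_1 + 2/5·π_2 + 1/10·π_3
  π_2 = 3/10·π_0 + 1/2·π_1 + 1/10·π_2 + 3/10·π_3
  normalize: π_0 + π_1 + π_2 + π_3 = 1
Solving the linear system gives exactly π = [69/251, 107/502, 215/753, 341/1506].

π = [0.2749, 0.2131, 0.2855, 0.2264]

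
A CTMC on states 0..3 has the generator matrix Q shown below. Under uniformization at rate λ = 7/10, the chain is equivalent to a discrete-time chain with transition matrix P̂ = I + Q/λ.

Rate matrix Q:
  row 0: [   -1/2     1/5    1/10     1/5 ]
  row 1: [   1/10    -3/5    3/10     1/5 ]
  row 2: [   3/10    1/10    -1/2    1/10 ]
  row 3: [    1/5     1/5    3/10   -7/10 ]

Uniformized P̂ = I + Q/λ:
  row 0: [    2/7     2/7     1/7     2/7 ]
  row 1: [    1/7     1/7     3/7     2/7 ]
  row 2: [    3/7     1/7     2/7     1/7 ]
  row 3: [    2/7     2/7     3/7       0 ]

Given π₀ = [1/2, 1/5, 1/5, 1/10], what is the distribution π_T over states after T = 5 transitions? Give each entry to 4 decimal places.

t=0: π = [0.5000, 0.2000, 0.2000, 0.1000]
t=1: π = [0.2857, 0.2286, 0.2571, 0.2286]
t=2: π = [0.2898, 0.2163, 0.3102, 0.1837]
t=3: π = [0.2991, 0.2105, 0.3015, 0.1889]
t=4: π = [0.2987, 0.2126, 0.3000, 0.1887]
t=5: π = [0.2982, 0.2125, 0.3004, 0.1889]

π = [0.2982, 0.2125, 0.3004, 0.1889]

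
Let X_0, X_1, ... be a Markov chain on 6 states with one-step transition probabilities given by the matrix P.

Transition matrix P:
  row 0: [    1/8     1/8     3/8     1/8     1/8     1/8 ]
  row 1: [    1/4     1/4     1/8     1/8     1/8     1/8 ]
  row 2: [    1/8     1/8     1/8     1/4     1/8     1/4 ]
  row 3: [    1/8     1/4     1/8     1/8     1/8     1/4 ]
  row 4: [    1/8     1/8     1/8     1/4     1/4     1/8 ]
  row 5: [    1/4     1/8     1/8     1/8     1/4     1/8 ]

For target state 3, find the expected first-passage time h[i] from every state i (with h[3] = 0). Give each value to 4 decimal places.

h = [5.8276, 5.9924, 5.2509, 0.0000, 5.1599, 5.8883]

First-step conditioning: h[3] = 0; for i ≠ 3, h[i] = 1 + Σ_k P[i][k]·h[k].
  h[0] = 1 + 1/8·h[0] + 1/8·h[1] + 3/8·h[2] + 1/8·h[4] + 1/8·h[5]
  h[1] = 1 + 1/4·h[0] + 1/4·h[1] + 1/8·h[2] + 1/8·h[4] + 1/8·h[5]
  h[2] = 1 + 1/8·h[0] + 1/8·h[1] + 1/8·h[2] + 1/8·h[4] + 1/4·h[5]
  h[4] = 1 + 1/8·h[0] + 1/8·h[1] + 1/8·h[2] + 1/4·h[4] + 1/8·h[5]
  h[5] = 1 + 1/4·h[0] + 1/8·h[1] + 1/8·h[2] + 1/4·h[4] + 1/8·h[5]
Solving the 5×5 linear system over states ≠ 3 gives exactly h = [3584/615, 11056/1845, 9688/1845, 0, 1904/369, 10864/1845] (h[3] = 0 is the target).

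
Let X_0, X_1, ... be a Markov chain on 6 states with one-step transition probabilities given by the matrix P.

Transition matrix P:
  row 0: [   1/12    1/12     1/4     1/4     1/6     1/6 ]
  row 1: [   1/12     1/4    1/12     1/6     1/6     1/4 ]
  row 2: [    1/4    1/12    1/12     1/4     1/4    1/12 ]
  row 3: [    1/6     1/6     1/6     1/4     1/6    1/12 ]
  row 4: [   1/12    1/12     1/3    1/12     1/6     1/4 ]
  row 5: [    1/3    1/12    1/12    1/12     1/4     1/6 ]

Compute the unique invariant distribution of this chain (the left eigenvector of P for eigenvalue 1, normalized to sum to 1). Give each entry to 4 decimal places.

π = [0.1683, 0.1181, 0.1751, 0.1805, 0.1949, 0.1631]

Balance equations π_j = Σ_i π_i·P[i][j]:
  π_0 = 1/12·π_0 + 1/12·π_1 + 1/4·π_2 + 1/6·π_3 + 1/12·π_4 + 1/3·π_5
  π_1 = 1/12·π_0 + 1/4·π_1 + 1/12·π_2 + 1/6·π_3 + 1/12·π_4 + 1/12·π_5
  π_2 = 1/4·π_0 + 1/12·π_1 + 1/12·π_2 + 1/6·π_3 + 1/3·π_4 + 1/12·π_5
  π_3 = 1/4·π_0 + 1/6·π_1 + 1/4·π_2 + 1/4·π_3 + 1/12·π_4 + 1/12·π_5
  π_4 = 1/6·π_0 + 1/6·π_1 + 1/4·π_2 + 1/6·π_3 + 1/6·π_4 + 1/4·π_5
  normalize: π_0 + π_1 + π_2 + π_3 + π_4 + π_5 = 1
Solving the linear system gives exactly π = [39565/235027, 155/1313, 41164/235027, 237/1313, 45796/235027, 38334/235027].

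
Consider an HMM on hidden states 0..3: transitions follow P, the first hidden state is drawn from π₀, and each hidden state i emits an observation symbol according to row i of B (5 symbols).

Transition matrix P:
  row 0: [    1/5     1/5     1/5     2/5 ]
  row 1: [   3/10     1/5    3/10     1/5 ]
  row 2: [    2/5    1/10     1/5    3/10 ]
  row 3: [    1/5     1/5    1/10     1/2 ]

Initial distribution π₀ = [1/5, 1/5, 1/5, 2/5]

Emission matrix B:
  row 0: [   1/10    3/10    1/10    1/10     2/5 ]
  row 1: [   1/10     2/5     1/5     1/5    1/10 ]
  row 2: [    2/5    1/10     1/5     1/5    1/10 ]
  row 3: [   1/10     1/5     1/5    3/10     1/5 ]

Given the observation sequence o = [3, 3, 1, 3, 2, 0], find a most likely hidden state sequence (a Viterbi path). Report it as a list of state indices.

path = [3, 3, 3, 3, 3, 3]

t=0: δ = [2.000e-02, 4.000e-02, 4.000e-02, 1.200e-01]  (obs o_0=3)
t=1: δ = [2.400e-03, 4.800e-03, 2.400e-03, 1.800e-02]  ψ = [3, 3, 1, 3]  (obs o_1=3)
t=2: δ = [1.080e-03, 1.440e-03, 1.800e-04, 1.800e-03]  ψ = [3, 3, 3, 3]  (obs o_2=1)
t=3: δ = [4.320e-05, 7.200e-05, 8.640e-05, 2.700e-04]  ψ = [1, 3, 1, 3]  (obs o_3=3)
t=4: δ = [5.400e-06, 1.080e-05, 5.400e-06, 2.700e-05]  ψ = [3, 3, 3, 3]  (obs o_4=2)
t=5: δ = [5.400e-07, 5.400e-07, 1.296e-06, 1.350e-06]  ψ = [3, 3, 1, 3]  (obs o_5=0)
backtrack: best end state = 3; path = [3, 3, 3, 3, 3, 3]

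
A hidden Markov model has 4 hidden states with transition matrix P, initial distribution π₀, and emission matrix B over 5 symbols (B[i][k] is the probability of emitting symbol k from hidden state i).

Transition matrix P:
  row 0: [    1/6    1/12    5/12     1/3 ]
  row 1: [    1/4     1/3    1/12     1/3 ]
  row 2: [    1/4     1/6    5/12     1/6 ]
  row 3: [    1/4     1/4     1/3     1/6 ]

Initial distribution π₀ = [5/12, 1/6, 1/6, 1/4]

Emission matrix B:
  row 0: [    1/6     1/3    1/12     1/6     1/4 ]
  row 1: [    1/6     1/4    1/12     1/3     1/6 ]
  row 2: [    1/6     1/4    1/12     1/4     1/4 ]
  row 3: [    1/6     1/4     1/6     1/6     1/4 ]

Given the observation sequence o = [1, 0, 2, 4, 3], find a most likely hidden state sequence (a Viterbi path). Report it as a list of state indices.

t=0: δ = [1.389e-01, 4.167e-02, 4.167e-02, 6.250e-02]  (obs o_0=1)
t=1: δ = [3.858e-03, 2.604e-03, 9.645e-03, 7.716e-03]  ψ = [0, 3, 0, 0]  (obs o_1=0)
t=2: δ = [2.009e-04, 1.608e-04, 3.349e-04, 2.679e-04]  ψ = [2, 3, 2, 2]  (obs o_2=2)
t=3: δ = [2.093e-05, 1.116e-05, 3.489e-05, 1.674e-05]  ψ = [2, 3, 2, 0]  (obs o_3=4)
t=4: δ = [1.454e-06, 1.938e-06, 3.634e-06, 1.163e-06]  ψ = [2, 2, 2, 0]  (obs o_4=3)
backtrack: best end state = 2; path = [0, 2, 2, 2, 2]

path = [0, 2, 2, 2, 2]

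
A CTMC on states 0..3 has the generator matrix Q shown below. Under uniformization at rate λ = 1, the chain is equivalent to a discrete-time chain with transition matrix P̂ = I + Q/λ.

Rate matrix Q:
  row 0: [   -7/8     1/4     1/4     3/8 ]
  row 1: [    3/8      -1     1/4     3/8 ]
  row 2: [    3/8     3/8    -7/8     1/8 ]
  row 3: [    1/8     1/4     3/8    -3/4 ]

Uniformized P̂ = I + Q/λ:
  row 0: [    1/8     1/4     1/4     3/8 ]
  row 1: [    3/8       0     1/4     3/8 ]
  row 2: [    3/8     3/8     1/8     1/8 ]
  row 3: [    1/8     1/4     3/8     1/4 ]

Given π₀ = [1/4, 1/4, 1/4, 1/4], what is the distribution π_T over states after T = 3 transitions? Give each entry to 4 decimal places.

t=0: π = [0.2500, 0.2500, 0.2500, 0.2500]
t=1: π = [0.2500, 0.2188, 0.2500, 0.2813]
t=2: π = [0.2422, 0.2266, 0.2539, 0.2773]
t=3: π = [0.2451, 0.2251, 0.2529, 0.2769]

π = [0.2451, 0.2251, 0.2529, 0.2769]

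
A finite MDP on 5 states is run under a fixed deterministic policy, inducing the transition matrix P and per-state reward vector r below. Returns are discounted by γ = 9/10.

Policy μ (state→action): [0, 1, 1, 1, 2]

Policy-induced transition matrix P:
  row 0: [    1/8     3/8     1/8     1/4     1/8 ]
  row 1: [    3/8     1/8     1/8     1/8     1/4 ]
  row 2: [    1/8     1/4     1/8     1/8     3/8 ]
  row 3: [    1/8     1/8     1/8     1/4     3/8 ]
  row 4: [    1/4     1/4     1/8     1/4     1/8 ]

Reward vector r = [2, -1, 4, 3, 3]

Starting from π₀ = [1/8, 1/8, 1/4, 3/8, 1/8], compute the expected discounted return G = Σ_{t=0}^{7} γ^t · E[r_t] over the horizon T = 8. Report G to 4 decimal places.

t=0: π = [0.1250, 0.1250, 0.2500, 0.3750, 0.1250], E[r] = 2.6250, γ^t·E[r] = 2.625000, running G = 2.625000
t=1: π = [0.1719, 0.2031, 0.1250, 0.2031, 0.2969], E[r] = 2.1406, γ^t·E[r] = 1.926563, running G = 4.551563
t=2: π = [0.2129, 0.2207, 0.1250, 0.2090, 0.2324], E[r] = 2.0293, γ^t·E[r] = 1.643730, running G = 6.195293
t=3: π = [0.2092, 0.2229, 0.1250, 0.2068, 0.2361], E[r] = 2.0242, γ^t·E[r] = 1.475620, running G = 7.670913
t=4: π = [0.2102, 0.2224, 0.1250, 0.2065, 0.2358], E[r] = 2.0250, γ^t·E[r] = 1.328598, running G = 8.999511
t=5: π = [0.2101, 0.2227, 0.1250, 0.2066, 0.2357], E[r] = 2.0243, γ^t·E[r] = 1.195313, running G = 10.194824
t=6: π = [0.2101, 0.2226, 0.1250, 0.2065, 0.2357], E[r] = 2.0244, γ^t·E[r] = 1.075874, running G = 11.270698
t=7: π = [0.2101, 0.2226, 0.1250, 0.2065, 0.2357], E[r] = 2.0244, γ^t·E[r] = 0.968262, running G = 12.238960

G = 12.2390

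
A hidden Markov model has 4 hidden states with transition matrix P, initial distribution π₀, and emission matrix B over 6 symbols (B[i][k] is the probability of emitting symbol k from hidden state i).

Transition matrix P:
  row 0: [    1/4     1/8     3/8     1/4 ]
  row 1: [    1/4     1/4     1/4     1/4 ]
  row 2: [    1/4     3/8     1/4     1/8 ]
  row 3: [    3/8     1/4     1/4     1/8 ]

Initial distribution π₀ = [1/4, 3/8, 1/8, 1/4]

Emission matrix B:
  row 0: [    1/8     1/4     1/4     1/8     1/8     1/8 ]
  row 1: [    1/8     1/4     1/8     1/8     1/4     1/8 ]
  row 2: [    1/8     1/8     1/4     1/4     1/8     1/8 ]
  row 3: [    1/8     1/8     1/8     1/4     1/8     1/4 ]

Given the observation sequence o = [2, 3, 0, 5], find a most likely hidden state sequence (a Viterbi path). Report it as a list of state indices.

t=0: δ = [6.250e-02, 4.688e-02, 3.125e-02, 3.125e-02]  (obs o_0=2)
t=1: δ = [1.953e-03, 1.465e-03, 5.859e-03, 3.906e-03]  ψ = [0, 1, 0, 0]  (obs o_1=3)
t=2: δ = [1.831e-04, 2.747e-04, 1.831e-04, 9.155e-05]  ψ = [2, 2, 2, 2]  (obs o_2=0)
t=3: δ = [8.583e-06, 8.583e-06, 8.583e-06, 1.717e-05]  ψ = [1, 1, 0, 1]  (obs o_3=5)
backtrack: best end state = 3; path = [0, 2, 1, 3]

path = [0, 2, 1, 3]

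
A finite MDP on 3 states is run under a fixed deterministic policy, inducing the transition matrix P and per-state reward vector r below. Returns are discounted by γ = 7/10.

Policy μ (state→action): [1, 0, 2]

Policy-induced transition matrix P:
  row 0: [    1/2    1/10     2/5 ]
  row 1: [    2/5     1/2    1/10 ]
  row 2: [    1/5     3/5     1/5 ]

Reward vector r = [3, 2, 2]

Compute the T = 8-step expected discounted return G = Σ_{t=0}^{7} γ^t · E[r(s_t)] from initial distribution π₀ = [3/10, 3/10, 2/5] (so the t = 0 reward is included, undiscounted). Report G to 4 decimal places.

G = 7.3907

t=0: π = [0.3000, 0.3000, 0.4000], E[r] = 2.3000, γ^t·E[r] = 2.300000, running G = 2.300000
t=1: π = [0.3500, 0.4200, 0.2300], E[r] = 2.3500, γ^t·E[r] = 1.645000, running G = 3.945000
t=2: π = [0.3890, 0.3830, 0.2280], E[r] = 2.3890, γ^t·E[r] = 1.170610, running G = 5.115610
t=3: π = [0.3933, 0.3672, 0.2395], E[r] = 2.3933, γ^t·E[r] = 0.820902, running G = 5.936512
t=4: π = [0.3914, 0.3666, 0.2419], E[r] = 2.3914, γ^t·E[r] = 0.574182, running G = 6.510694
t=5: π = [0.3908, 0.3676, 0.2416], E[r] = 2.3908, γ^t·E[r] = 0.401814, running G = 6.912508
t=6: π = [0.3908, 0.3679, 0.2414], E[r] = 2.3908, γ^t·E[r] = 0.281269, running G = 7.193778
t=7: π = [0.3908, 0.3678, 0.2414], E[r] = 2.3908, γ^t·E[r] = 0.196892, running G = 7.390670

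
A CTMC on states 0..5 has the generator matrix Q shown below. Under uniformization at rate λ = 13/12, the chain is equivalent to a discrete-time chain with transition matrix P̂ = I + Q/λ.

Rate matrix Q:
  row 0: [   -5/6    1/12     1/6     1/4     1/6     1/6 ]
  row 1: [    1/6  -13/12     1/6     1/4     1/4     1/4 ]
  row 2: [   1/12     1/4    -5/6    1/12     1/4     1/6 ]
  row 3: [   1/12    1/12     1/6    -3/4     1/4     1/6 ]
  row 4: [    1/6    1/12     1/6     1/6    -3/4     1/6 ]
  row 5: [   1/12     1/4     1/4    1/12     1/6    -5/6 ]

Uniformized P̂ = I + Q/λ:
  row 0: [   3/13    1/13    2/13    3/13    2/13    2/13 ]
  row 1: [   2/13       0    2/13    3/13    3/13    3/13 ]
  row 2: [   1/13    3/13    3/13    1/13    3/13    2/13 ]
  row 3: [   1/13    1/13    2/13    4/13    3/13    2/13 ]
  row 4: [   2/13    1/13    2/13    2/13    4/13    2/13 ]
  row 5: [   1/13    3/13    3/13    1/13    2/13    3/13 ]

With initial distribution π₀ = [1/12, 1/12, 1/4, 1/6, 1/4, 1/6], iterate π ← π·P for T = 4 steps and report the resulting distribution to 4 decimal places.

π = [0.1225, 0.1226, 0.1814, 0.1715, 0.2250, 0.1769]

t=0: π = [0.0833, 0.0833, 0.2500, 0.1667, 0.2500, 0.1667]
t=1: π = [0.1154, 0.1346, 0.1859, 0.1603, 0.2308, 0.1731]
t=2: π = [0.1228, 0.1218, 0.1815, 0.1701, 0.2263, 0.1775]
t=3: π = [0.1226, 0.1228, 0.1815, 0.1712, 0.2251, 0.1769]
t=4: π = [0.1225, 0.1226, 0.1814, 0.1715, 0.2250, 0.1769]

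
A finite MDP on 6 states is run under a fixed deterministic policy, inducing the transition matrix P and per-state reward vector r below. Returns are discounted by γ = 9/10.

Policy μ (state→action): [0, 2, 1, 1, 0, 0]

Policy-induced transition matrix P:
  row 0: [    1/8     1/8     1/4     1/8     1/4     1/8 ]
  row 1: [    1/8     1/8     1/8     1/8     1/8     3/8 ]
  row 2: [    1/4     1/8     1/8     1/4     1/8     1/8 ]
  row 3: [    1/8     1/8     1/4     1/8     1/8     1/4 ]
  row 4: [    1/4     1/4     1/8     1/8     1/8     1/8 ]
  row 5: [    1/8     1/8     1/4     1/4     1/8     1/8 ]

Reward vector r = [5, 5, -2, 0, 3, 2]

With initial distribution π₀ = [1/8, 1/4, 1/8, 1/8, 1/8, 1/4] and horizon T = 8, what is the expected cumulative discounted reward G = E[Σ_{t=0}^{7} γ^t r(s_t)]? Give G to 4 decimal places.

G = 11.7183

t=0: π = [0.1250, 0.2500, 0.1250, 0.1250, 0.1250, 0.2500], E[r] = 2.5000, γ^t·E[r] = 2.500000, running G = 2.500000
t=1: π = [0.1563, 0.1406, 0.1875, 0.1719, 0.1406, 0.2031], E[r] = 1.9375, γ^t·E[r] = 1.743750, running G = 4.243750
t=2: π = [0.1660, 0.1426, 0.1914, 0.1738, 0.1445, 0.1816], E[r] = 1.9570, γ^t·E[r] = 1.585195, running G = 5.828945
t=3: π = [0.1670, 0.1431, 0.1902, 0.1716, 0.1458, 0.1824], E[r] = 1.9719, γ^t·E[r] = 1.437532, running G = 7.266478
t=4: π = [0.1670, 0.1432, 0.1901, 0.1716, 0.1459, 0.1822], E[r] = 1.9729, γ^t·E[r] = 1.294400, running G = 8.560878
t=5: π = [0.1670, 0.1432, 0.1901, 0.1715, 0.1459, 0.1823], E[r] = 1.9731, γ^t·E[r] = 1.165095, running G = 9.725973
t=6: π = [0.1670, 0.1432, 0.1901, 0.1715, 0.1459, 0.1823], E[r] = 1.9731, γ^t·E[r] = 1.048577, running G = 10.774550
t=7: π = [0.1670, 0.1432, 0.1901, 0.1715, 0.1459, 0.1823], E[r] = 1.9731, γ^t·E[r] = 0.943720, running G = 11.718270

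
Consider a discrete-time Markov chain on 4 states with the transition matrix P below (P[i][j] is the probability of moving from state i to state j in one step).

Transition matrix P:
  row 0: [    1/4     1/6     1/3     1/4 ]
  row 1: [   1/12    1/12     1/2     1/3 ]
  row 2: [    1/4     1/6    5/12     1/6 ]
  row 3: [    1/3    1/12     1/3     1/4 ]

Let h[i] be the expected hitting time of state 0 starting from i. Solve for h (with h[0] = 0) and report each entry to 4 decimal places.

First-step conditioning: h[0] = 0; for i ≠ 0, h[i] = 1 + Σ_k P[i][k]·h[k].
  h[1] = 1 + 1/12·h[1] + 1/2·h[2] + 1/3·h[3]
  h[2] = 1 + 1/6·h[1] + 5/12·h[2] + 1/6·h[3]
  h[3] = 1 + 1/12·h[1] + 1/3·h[2] + 1/4·h[3]
Solving the 3×3 linear system over states ≠ 0 gives exactly h = [0, 396/85, 348/85, 312/85] (h[0] = 0 is the target).

h = [0.0000, 4.6588, 4.0941, 3.6706]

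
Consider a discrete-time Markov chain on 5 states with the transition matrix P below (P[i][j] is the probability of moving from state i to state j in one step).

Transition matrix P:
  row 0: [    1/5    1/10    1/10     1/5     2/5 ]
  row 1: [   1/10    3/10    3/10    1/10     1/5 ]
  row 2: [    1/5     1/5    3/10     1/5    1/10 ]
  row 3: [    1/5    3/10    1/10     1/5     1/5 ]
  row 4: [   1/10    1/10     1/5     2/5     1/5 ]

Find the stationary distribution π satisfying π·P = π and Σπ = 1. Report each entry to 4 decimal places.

Balance equations π_j = Σ_i π_i·P[i][j]:
  π_0 = 1/5·π_0 + 1/10·π_1 + 1/5·π_2 + 1/5·π_3 + 1/10·π_4
  π_1 = 1/10·π_0 + 3/10·π_1 + 1/5·π_2 + 3/10·π_3 + 1/10·π_4
  π_2 = 1/10·π_0 + 3/10·π_1 + 3/10·π_2 + 1/10·π_3 + 1/5·π_4
  π_3 = 1/5·π_0 + 1/10·π_1 + 1/5·π_2 + 1/5·π_3 + 2/5·π_4
  normalize: π_0 + π_1 + π_2 + π_3 + π_4 = 1
Solving the linear system gives exactly π = [1303/8232, 121/588, 835/4116, 1825/8232, 145/686].

π = [0.1583, 0.2058, 0.2029, 0.2217, 0.2114]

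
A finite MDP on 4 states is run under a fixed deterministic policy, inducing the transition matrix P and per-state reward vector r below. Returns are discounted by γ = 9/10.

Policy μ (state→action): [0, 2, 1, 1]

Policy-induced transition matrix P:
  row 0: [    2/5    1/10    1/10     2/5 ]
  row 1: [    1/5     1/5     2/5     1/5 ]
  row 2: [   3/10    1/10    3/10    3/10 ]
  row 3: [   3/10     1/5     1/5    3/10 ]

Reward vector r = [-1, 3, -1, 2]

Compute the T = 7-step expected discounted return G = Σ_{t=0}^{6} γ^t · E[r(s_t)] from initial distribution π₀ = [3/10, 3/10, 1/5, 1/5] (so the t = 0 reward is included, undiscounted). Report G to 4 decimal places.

t=0: π = [0.3000, 0.3000, 0.2000, 0.2000], E[r] = 0.8000, γ^t·E[r] = 0.800000, running G = 0.800000
t=1: π = [0.3000, 0.1500, 0.2500, 0.3000], E[r] = 0.5000, γ^t·E[r] = 0.450000, running G = 1.250000
t=2: π = [0.3150, 0.1450, 0.2250, 0.3150], E[r] = 0.5250, γ^t·E[r] = 0.425250, running G = 1.675250
t=3: π = [0.3170, 0.1460, 0.2200, 0.3170], E[r] = 0.5350, γ^t·E[r] = 0.390015, running G = 2.065265
t=4: π = [0.3171, 0.1463, 0.2195, 0.3171], E[r] = 0.5365, γ^t·E[r] = 0.351998, running G = 2.417263
t=5: π = [0.3171, 0.1463, 0.2195, 0.3171], E[r] = 0.5366, γ^t·E[r] = 0.316857, running G = 2.734120
t=6: π = [0.3171, 0.1463, 0.2195, 0.3171], E[r] = 0.5366, γ^t·E[r] = 0.285166, running G = 3.019286

G = 3.0193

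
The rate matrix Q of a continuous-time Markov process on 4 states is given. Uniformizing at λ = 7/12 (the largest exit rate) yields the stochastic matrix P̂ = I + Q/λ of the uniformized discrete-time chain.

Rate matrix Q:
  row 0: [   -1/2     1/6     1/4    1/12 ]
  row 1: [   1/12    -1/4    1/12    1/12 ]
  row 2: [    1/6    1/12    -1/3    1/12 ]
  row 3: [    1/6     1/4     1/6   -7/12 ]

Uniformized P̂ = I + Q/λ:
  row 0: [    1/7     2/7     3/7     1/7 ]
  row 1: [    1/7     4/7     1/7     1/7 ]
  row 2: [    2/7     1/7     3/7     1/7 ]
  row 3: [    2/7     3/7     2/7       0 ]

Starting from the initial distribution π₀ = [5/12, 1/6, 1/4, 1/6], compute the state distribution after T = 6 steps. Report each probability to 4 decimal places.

t=0: π = [0.4167, 0.1667, 0.2500, 0.1667]
t=1: π = [0.2024, 0.3214, 0.3571, 0.1190]
t=2: π = [0.2109, 0.3435, 0.3197, 0.1259]
t=3: π = [0.2065, 0.3562, 0.3124, 0.1249]
t=4: π = [0.2053, 0.3607, 0.3090, 0.1250]
t=5: π = [0.2049, 0.3625, 0.3077, 0.1250]
t=6: π = [0.2047, 0.3632, 0.3071, 0.1250]

π = [0.2047, 0.3632, 0.3071, 0.1250]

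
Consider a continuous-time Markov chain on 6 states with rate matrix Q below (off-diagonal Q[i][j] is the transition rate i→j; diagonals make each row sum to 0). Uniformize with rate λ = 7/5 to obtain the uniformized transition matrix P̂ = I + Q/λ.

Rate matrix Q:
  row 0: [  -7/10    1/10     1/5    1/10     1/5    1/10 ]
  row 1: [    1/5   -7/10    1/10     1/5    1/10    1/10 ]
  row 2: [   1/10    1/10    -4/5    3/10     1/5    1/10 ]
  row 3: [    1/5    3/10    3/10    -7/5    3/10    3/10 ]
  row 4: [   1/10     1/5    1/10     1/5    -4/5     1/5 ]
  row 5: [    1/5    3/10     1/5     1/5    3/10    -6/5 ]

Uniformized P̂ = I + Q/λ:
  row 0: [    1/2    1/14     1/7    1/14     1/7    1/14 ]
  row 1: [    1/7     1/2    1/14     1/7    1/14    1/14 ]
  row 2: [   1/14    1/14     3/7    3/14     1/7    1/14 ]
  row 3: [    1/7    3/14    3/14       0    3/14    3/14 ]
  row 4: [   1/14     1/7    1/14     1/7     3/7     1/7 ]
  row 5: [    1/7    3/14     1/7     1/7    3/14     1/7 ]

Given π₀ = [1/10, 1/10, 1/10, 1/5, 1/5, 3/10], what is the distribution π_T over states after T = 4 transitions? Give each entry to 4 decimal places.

π = [0.1792, 0.2103, 0.1705, 0.1246, 0.2035, 0.1120]

t=0: π = [0.1000, 0.1000, 0.1000, 0.2000, 0.2000, 0.3000]
t=1: π = [0.1571, 0.2000, 0.1643, 0.1143, 0.2286, 0.1357]
t=2: π = [0.1709, 0.2092, 0.1673, 0.1270, 0.2117, 0.1138]
t=3: π = [0.1768, 0.2106, 0.1697, 0.1245, 0.2056, 0.1128]
t=4: π = [0.1792, 0.2103, 0.1705, 0.1246, 0.2035, 0.1120]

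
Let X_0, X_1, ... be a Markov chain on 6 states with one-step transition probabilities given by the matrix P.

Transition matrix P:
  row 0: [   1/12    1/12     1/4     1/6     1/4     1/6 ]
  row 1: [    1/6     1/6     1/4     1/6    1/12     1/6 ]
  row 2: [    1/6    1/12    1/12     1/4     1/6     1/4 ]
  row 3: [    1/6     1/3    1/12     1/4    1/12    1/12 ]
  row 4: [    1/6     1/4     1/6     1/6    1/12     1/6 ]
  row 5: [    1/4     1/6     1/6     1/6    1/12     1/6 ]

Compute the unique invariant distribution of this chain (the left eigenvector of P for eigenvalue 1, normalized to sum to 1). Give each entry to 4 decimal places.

π = [0.1665, 0.1822, 0.1655, 0.1969, 0.1249, 0.1641]

Balance equations π_j = Σ_i π_i·P[i][j]:
  π_0 = 1/12·π_0 + 1/6·π_1 + 1/6·π_2 + 1/6·π_3 + 1/6·π_4 + 1/4·π_5
  π_1 = 1/12·π_0 + 1/6·π_1 + 1/12·π_2 + 1/3·π_3 + 1/4·π_4 + 1/6·π_5
  π_2 = 1/4·π_0 + 1/4·π_1 + 1/12·π_2 + 1/12·π_3 + 1/6·π_4 + 1/6·π_5
  π_3 = 1/6·π_0 + 1/6·π_1 + 1/4·π_2 + 1/4·π_3 + 1/6·π_4 + 1/6·π_5
  π_4 = 1/4·π_0 + 1/12·π_1 + 1/6·π_2 + 1/12·π_3 + 1/12·π_4 + 1/12·π_5
  normalize: π_0 + π_1 + π_2 + π_3 + π_4 + π_5 = 1
Solving the linear system gives exactly π = [24581/147664, 26907/147664, 1111/6712, 14535/73832, 18439/147664, 24225/147664].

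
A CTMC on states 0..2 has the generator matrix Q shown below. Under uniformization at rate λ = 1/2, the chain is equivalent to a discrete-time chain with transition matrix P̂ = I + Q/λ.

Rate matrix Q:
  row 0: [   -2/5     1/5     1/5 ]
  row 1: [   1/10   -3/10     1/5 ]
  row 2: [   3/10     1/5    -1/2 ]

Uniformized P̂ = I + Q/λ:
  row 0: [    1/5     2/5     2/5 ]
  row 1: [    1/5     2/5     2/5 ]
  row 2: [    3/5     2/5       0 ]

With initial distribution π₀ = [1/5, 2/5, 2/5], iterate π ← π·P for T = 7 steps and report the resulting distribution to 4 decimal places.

π = [0.3145, 0.4000, 0.2855]

t=0: π = [0.2000, 0.4000, 0.4000]
t=1: π = [0.3600, 0.4000, 0.2400]
t=2: π = [0.2960, 0.4000, 0.3040]
t=3: π = [0.3216, 0.4000, 0.2784]
t=4: π = [0.3114, 0.4000, 0.2886]
t=5: π = [0.3155, 0.4000, 0.2845]
t=6: π = [0.3138, 0.4000, 0.2862]
t=7: π = [0.3145, 0.4000, 0.2855]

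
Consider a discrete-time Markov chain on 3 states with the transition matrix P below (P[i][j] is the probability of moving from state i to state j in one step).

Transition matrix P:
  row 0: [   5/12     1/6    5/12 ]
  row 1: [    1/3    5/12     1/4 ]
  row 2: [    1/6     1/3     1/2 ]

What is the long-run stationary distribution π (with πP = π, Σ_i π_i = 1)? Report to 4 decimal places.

Balance equations π_j = Σ_i π_i·P[i][j]:
  π_0 = 5/12·π_0 + 1/3·π_1 + 1/6·π_2
  π_1 = 1/6·π_0 + 5/12·π_1 + 1/3·π_2
  normalize: π_0 + π_1 + π_2 = 1
Solving the linear system gives exactly π = [30/103, 32/103, 41/103].

π = [0.2913, 0.3107, 0.3981]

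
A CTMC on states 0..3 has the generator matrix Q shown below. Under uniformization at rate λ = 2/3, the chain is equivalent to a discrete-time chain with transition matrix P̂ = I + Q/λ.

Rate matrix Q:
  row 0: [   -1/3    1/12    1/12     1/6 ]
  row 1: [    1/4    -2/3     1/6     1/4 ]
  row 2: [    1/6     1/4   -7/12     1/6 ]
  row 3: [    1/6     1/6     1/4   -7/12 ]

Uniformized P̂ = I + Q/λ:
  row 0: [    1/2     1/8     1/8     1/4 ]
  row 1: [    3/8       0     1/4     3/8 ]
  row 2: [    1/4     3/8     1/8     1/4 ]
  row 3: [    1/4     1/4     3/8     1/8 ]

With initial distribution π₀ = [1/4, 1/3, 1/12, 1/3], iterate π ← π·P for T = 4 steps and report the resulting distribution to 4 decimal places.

t=0: π = [0.2500, 0.3333, 0.0833, 0.3333]
t=1: π = [0.3542, 0.1458, 0.2500, 0.2500]
t=2: π = [0.3568, 0.2005, 0.2057, 0.2370]
t=3: π = [0.3643, 0.1810, 0.2093, 0.2454]
t=4: π = [0.3637, 0.1854, 0.2090, 0.2419]

π = [0.3637, 0.1854, 0.2090, 0.2419]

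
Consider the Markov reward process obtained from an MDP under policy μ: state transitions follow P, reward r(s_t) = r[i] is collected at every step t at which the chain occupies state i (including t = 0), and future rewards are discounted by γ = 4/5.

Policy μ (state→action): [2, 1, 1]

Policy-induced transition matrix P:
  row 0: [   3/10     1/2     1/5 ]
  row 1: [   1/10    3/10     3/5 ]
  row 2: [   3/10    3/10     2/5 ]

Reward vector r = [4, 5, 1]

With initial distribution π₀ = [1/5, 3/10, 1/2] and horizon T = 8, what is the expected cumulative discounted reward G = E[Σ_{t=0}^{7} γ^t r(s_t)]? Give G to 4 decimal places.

G = 12.5359

t=0: π = [0.2000, 0.3000, 0.5000], E[r] = 2.8000, γ^t·E[r] = 2.800000, running G = 2.800000
t=1: π = [0.2400, 0.3400, 0.4200], E[r] = 3.0800, γ^t·E[r] = 2.464000, running G = 5.264000
t=2: π = [0.2320, 0.3480, 0.4200], E[r] = 3.0880, γ^t·E[r] = 1.976320, running G = 7.240320
t=3: π = [0.2304, 0.3464, 0.4232], E[r] = 3.0768, γ^t·E[r] = 1.575322, running G = 8.815642
t=4: π = [0.2307, 0.3461, 0.4232], E[r] = 3.0765, γ^t·E[r] = 1.260126, running G = 10.075768
t=5: π = [0.2308, 0.3461, 0.4231], E[r] = 3.0769, γ^t·E[r] = 1.008248, running G = 11.084016
t=6: π = [0.2308, 0.3462, 0.4231], E[r] = 3.0769, γ^t·E[r] = 0.806602, running G = 11.890617
t=7: π = [0.2308, 0.3462, 0.4231], E[r] = 3.0769, γ^t·E[r] = 0.645277, running G = 12.535895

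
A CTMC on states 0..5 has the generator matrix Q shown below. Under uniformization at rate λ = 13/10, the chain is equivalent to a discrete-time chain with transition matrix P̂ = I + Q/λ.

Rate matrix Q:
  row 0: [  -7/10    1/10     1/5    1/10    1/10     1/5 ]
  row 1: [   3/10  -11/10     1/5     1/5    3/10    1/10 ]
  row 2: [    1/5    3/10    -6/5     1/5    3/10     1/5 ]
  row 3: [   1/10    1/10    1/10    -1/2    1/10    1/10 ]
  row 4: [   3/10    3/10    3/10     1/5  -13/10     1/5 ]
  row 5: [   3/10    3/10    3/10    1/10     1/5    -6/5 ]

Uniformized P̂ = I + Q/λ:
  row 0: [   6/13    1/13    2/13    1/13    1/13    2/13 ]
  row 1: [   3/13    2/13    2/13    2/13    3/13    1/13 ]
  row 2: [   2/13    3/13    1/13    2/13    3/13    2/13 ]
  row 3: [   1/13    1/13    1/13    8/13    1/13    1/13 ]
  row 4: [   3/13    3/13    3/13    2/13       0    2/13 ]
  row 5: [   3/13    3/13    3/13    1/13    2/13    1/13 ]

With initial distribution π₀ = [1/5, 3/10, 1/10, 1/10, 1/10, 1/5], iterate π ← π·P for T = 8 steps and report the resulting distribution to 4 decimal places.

t=0: π = [0.2000, 0.3000, 0.1000, 0.1000, 0.1000, 0.2000]
t=1: π = [0.2538, 0.1615, 0.1615, 0.1692, 0.1462, 0.1077]
t=2: π = [0.2509, 0.1533, 0.1479, 0.2041, 0.1237, 0.1201]
t=3: π = [0.2459, 0.1490, 0.1455, 0.2195, 0.1230, 0.1171]
t=4: π = [0.2425, 0.1477, 0.1442, 0.2272, 0.1218, 0.1165]
t=5: π = [0.2407, 0.1471, 0.1436, 0.2311, 0.1214, 0.1160]
t=6: π = [0.2397, 0.1469, 0.1433, 0.2331, 0.1212, 0.1158]
t=7: π = [0.2392, 0.1467, 0.1431, 0.2341, 0.1211, 0.1157]
t=8: π = [0.2390, 0.1467, 0.1431, 0.2346, 0.1211, 0.1157]

π = [0.2390, 0.1467, 0.1431, 0.2346, 0.1211, 0.1157]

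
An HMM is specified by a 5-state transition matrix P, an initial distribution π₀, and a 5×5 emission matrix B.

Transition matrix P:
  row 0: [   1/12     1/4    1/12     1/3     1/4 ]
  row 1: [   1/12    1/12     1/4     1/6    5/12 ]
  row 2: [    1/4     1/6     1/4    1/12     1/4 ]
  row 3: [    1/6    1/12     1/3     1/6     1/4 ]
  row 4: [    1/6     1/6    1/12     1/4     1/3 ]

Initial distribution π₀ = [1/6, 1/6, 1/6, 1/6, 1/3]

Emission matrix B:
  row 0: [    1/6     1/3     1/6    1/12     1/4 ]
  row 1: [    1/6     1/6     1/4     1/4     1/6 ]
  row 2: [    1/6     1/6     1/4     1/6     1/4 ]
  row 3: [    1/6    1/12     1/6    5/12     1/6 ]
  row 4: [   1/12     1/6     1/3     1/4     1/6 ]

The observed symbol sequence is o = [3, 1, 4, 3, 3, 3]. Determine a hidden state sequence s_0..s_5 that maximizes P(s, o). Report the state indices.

path = [3, 2, 0, 3, 4, 3]

t=0: δ = [1.389e-02, 4.167e-02, 2.778e-02, 6.944e-02, 8.333e-02]  (obs o_0=3)
t=1: δ = [4.630e-03, 2.315e-03, 3.858e-03, 1.736e-03, 4.630e-03]  ψ = [4, 4, 3, 4, 4]  (obs o_1=1)
t=2: δ = [2.411e-04, 1.929e-04, 2.411e-04, 2.572e-04, 2.572e-04]  ψ = [2, 0, 2, 0, 4]  (obs o_2=4)
t=3: δ = [5.023e-06, 1.507e-05, 1.429e-05, 3.349e-05, 2.143e-05]  ψ = [2, 0, 3, 0, 4]  (obs o_3=3)
t=4: δ = [4.651e-07, 8.931e-07, 1.861e-06, 2.326e-06, 2.093e-06]  ψ = [3, 4, 3, 3, 3]  (obs o_4=3)
t=5: δ = [3.876e-08, 8.721e-08, 1.292e-07, 2.180e-07, 1.744e-07]  ψ = [2, 4, 3, 4, 4]  (obs o_5=3)
backtrack: best end state = 3; path = [3, 2, 0, 3, 4, 3]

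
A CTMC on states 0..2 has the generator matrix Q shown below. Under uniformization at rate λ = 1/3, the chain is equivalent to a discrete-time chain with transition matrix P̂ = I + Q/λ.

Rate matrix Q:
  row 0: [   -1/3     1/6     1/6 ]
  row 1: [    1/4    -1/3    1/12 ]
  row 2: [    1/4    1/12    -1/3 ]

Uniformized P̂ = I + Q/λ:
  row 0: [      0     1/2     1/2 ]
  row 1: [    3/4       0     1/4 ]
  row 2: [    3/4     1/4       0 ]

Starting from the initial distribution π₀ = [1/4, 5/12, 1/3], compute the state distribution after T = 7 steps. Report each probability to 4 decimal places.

π = [0.4524, 0.2738, 0.2738]

t=0: π = [0.2500, 0.4167, 0.3333]
t=1: π = [0.5625, 0.2083, 0.2292]
t=2: π = [0.3281, 0.3385, 0.3333]
t=3: π = [0.5039, 0.2474, 0.2487]
t=4: π = [0.3721, 0.3141, 0.3138]
t=5: π = [0.4709, 0.2645, 0.2646]
t=6: π = [0.3968, 0.3016, 0.3016]
t=7: π = [0.4524, 0.2738, 0.2738]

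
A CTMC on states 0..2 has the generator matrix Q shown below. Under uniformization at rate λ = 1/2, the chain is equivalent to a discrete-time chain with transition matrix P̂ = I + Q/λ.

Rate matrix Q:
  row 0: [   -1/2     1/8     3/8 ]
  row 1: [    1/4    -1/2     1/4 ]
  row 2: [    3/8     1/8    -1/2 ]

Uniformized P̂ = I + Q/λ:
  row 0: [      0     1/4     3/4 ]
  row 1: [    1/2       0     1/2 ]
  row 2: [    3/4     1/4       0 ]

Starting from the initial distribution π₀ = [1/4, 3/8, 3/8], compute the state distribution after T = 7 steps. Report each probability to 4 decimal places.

π = [0.4083, 0.2000, 0.3917]

t=0: π = [0.2500, 0.3750, 0.3750]
t=1: π = [0.4688, 0.1563, 0.3750]
t=2: π = [0.3594, 0.2109, 0.4297]
t=3: π = [0.4277, 0.1973, 0.3750]
t=4: π = [0.3799, 0.2007, 0.4194]
t=5: π = [0.4149, 0.1998, 0.3853]
t=6: π = [0.3889, 0.2000, 0.4111]
t=7: π = [0.4083, 0.2000, 0.3917]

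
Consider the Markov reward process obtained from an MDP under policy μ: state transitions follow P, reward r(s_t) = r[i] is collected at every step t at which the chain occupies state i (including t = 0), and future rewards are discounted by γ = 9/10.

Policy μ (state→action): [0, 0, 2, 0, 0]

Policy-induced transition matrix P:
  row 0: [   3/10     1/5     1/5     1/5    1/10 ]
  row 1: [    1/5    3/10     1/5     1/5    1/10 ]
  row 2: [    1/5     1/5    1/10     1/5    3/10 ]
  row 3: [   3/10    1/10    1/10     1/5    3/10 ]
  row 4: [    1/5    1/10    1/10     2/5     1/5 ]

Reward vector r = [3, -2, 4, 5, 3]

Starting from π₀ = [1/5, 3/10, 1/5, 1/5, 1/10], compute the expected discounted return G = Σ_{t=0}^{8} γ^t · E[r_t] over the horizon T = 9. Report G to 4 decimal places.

G = 16.0311

t=0: π = [0.2000, 0.3000, 0.2000, 0.2000, 0.1000], E[r] = 2.1000, γ^t·E[r] = 2.100000, running G = 2.100000
t=1: π = [0.2400, 0.2000, 0.1500, 0.2200, 0.1900], E[r] = 2.5900, γ^t·E[r] = 2.331000, running G = 4.431000
t=2: π = [0.2460, 0.1790, 0.1440, 0.2380, 0.1930], E[r] = 2.7250, γ^t·E[r] = 2.207250, running G = 6.638250
t=3: π = [0.2484, 0.1748, 0.1425, 0.2386, 0.1957], E[r] = 2.7457, γ^t·E[r] = 2.001615, running G = 8.639865
t=4: π = [0.2487, 0.1741, 0.1423, 0.2391, 0.1958], E[r] = 2.7504, γ^t·E[r] = 1.804505, running G = 10.444370
t=5: π = [0.2488, 0.1739, 0.1423, 0.2392, 0.1959], E[r] = 2.7510, γ^t·E[r] = 1.624456, running G = 12.068826
t=6: π = [0.2488, 0.1739, 0.1423, 0.2392, 0.1959], E[r] = 2.7512, γ^t·E[r] = 1.462088, running G = 13.530914
t=7: π = [0.2488, 0.1739, 0.1423, 0.2392, 0.1959], E[r] = 2.7512, γ^t·E[r] = 1.315889, running G = 14.846803
t=8: π = [0.2488, 0.1739, 0.1423, 0.2392, 0.1959], E[r] = 2.7512, γ^t·E[r] = 1.184302, running G = 16.031106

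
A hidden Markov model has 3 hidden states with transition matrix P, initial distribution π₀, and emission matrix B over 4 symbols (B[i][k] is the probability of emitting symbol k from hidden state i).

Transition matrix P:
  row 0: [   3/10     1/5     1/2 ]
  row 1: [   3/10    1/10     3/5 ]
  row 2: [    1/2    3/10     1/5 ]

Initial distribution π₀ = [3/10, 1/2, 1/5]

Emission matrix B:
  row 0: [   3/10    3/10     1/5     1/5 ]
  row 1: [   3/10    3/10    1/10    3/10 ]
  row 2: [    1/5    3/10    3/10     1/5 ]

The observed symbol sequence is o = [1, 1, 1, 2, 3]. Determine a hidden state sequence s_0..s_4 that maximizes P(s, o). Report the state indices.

path = [1, 2, 0, 2, 0]

t=0: δ = [9.000e-02, 1.500e-01, 6.000e-02]  (obs o_0=1)
t=1: δ = [1.350e-02, 5.400e-03, 2.700e-02]  ψ = [1, 0, 1]  (obs o_1=1)
t=2: δ = [4.050e-03, 2.430e-03, 2.025e-03]  ψ = [2, 2, 0]  (obs o_2=1)
t=3: δ = [2.430e-04, 8.100e-05, 6.075e-04]  ψ = [0, 0, 0]  (obs o_3=2)
t=4: δ = [6.075e-05, 5.468e-05, 2.430e-05]  ψ = [2, 2, 0]  (obs o_4=3)
backtrack: best end state = 0; path = [1, 2, 0, 2, 0]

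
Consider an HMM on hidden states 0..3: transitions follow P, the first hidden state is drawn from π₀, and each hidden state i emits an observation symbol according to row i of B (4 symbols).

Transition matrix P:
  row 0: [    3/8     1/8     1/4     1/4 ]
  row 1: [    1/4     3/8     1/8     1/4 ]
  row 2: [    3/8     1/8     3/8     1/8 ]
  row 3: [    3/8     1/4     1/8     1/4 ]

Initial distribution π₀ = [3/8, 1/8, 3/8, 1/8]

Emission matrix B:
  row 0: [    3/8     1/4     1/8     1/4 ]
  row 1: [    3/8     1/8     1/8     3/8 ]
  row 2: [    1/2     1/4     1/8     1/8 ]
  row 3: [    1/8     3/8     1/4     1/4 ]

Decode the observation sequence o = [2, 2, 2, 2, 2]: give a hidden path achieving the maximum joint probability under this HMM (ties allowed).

path = [0, 3, 3, 3, 3]

t=0: δ = [4.688e-02, 1.562e-02, 4.688e-02, 3.125e-02]  (obs o_0=2)
t=1: δ = [2.197e-03, 9.766e-04, 2.197e-03, 2.930e-03]  ψ = [0, 3, 2, 0]  (obs o_1=2)
t=2: δ = [1.373e-04, 9.155e-05, 1.030e-04, 1.831e-04]  ψ = [3, 3, 2, 3]  (obs o_2=2)
t=3: δ = [8.583e-06, 5.722e-06, 4.828e-06, 1.144e-05]  ψ = [3, 3, 2, 3]  (obs o_3=2)
t=4: δ = [5.364e-07, 3.576e-07, 2.682e-07, 7.153e-07]  ψ = [3, 3, 0, 3]  (obs o_4=2)
backtrack: best end state = 3; path = [0, 3, 3, 3, 3]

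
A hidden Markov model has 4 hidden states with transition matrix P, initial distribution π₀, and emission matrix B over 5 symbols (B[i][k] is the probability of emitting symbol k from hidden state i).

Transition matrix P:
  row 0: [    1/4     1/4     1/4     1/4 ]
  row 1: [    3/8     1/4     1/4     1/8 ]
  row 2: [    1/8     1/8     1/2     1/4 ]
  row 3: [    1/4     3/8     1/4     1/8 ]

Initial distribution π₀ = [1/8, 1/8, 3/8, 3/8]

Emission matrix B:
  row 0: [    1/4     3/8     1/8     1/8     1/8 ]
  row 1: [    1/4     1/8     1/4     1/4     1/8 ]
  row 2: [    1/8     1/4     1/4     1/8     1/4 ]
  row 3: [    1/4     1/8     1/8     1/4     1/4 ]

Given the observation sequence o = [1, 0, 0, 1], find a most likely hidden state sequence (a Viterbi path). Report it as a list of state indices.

path = [2, 3, 1, 0]

t=0: δ = [4.688e-02, 1.562e-02, 9.375e-02, 4.688e-02]  (obs o_0=1)
t=1: δ = [2.930e-03, 4.395e-03, 5.859e-03, 5.859e-03]  ψ = [0, 3, 2, 2]  (obs o_1=0)
t=2: δ = [4.120e-04, 5.493e-04, 3.662e-04, 3.662e-04]  ψ = [1, 3, 2, 2]  (obs o_2=0)
t=3: δ = [7.725e-05, 1.717e-05, 4.578e-05, 1.287e-05]  ψ = [1, 1, 2, 0]  (obs o_3=1)
backtrack: best end state = 0; path = [2, 3, 1, 0]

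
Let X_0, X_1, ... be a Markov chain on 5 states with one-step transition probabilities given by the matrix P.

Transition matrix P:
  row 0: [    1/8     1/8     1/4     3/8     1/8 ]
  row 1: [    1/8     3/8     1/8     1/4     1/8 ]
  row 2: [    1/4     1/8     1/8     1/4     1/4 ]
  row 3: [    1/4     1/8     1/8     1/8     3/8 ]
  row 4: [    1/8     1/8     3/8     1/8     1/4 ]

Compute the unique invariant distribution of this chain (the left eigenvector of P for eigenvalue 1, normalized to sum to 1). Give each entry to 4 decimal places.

π = [0.1777, 0.1667, 0.2057, 0.2160, 0.2339]

Balance equations π_j = Σ_i π_i·P[i][j]:
  π_0 = 1/8·π_0 + 1/8·π_1 + 1/4·π_2 + 1/4·π_3 + 1/8·π_4
  π_1 = 1/8·π_0 + 3/8·π_1 + 1/8·π_2 + 1/8·π_3 + 1/8·π_4
  π_2 = 1/4·π_0 + 1/8·π_1 + 1/8·π_2 + 1/8·π_3 + 3/8·π_4
  π_3 = 3/8·π_0 + 1/4·π_1 + 1/4·π_2 + 1/8·π_3 + 1/8·π_4
  normalize: π_0 + π_1 + π_2 + π_3 + π_4 = 1
Solving the linear system gives exactly π = [346/1947, 1/6, 267/1298, 841/3894, 911/3894].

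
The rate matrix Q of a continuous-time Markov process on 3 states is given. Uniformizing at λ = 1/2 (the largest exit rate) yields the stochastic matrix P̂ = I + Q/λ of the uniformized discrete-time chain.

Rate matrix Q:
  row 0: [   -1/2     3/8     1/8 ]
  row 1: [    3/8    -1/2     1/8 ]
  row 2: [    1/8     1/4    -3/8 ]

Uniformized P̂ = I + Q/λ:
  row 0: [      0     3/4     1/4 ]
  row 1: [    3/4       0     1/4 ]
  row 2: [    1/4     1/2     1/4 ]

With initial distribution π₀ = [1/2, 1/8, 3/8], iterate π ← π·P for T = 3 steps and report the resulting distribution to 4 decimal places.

π = [0.2617, 0.4883, 0.2500]

t=0: π = [0.5000, 0.1250, 0.3750]
t=1: π = [0.1875, 0.5625, 0.2500]
t=2: π = [0.4844, 0.2656, 0.2500]
t=3: π = [0.2617, 0.4883, 0.2500]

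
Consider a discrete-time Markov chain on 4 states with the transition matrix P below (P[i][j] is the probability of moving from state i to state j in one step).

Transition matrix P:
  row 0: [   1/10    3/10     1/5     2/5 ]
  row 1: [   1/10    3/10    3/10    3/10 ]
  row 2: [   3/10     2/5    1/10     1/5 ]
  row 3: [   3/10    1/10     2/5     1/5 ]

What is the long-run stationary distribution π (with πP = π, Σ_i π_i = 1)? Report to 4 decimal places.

π = [0.2047, 0.2719, 0.2553, 0.2681]

Balance equations π_j = Σ_i π_i·P[i][j]:
  π_0 = 1/10·π_0 + 1/10·π_1 + 3/10·π_2 + 3/10·π_3
  π_1 = 3/10·π_0 + 3/10·π_1 + 2/5·π_2 + 1/10·π_3
  π_2 = 1/5·π_0 + 3/10·π_1 + 1/10·π_2 + 2/5·π_3
  normalize: π_0 + π_1 + π_2 + π_3 = 1
Solving the linear system gives exactly π = [271/1324, 90/331, 169/662, 355/1324].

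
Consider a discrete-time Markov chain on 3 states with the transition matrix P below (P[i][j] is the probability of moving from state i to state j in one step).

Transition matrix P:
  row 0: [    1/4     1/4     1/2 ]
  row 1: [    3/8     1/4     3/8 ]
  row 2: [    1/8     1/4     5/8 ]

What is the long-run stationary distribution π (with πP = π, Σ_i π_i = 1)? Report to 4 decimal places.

π = [0.2143, 0.2500, 0.5357]

Balance equations π_j = Σ_i π_i·P[i][j]:
  π_0 = 1/4·π_0 + 3/8·π_1 + 1/8·π_2
  π_1 = 1/4·π_0 + 1/4·π_1 + 1/4·π_2
  normalize: π_0 + π_1 + π_2 = 1
Solving the linear system gives exactly π = [3/14, 1/4, 15/28].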